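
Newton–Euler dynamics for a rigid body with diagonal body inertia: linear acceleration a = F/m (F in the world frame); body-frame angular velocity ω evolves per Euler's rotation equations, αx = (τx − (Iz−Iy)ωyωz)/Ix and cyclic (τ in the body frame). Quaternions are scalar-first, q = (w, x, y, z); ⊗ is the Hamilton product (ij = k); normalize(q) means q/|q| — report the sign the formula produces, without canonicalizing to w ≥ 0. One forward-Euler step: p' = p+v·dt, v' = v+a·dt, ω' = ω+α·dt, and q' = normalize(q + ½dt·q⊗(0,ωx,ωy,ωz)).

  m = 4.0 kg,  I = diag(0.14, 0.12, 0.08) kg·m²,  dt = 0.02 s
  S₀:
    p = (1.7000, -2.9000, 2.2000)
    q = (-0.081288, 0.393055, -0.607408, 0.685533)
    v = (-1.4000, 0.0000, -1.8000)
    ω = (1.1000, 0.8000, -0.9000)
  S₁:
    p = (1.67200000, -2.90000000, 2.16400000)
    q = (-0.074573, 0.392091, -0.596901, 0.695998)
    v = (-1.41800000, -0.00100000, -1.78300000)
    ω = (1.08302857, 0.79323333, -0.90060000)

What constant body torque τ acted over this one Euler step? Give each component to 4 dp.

rate change Δω = (-0.01697143, -0.00676667, -0.00060000)
τ = I·(Δω/dt) + ω₀×(Iω₀) = (-0.0900, -0.1000, -0.0200)

τ = (-0.0900, -0.1000, -0.0200)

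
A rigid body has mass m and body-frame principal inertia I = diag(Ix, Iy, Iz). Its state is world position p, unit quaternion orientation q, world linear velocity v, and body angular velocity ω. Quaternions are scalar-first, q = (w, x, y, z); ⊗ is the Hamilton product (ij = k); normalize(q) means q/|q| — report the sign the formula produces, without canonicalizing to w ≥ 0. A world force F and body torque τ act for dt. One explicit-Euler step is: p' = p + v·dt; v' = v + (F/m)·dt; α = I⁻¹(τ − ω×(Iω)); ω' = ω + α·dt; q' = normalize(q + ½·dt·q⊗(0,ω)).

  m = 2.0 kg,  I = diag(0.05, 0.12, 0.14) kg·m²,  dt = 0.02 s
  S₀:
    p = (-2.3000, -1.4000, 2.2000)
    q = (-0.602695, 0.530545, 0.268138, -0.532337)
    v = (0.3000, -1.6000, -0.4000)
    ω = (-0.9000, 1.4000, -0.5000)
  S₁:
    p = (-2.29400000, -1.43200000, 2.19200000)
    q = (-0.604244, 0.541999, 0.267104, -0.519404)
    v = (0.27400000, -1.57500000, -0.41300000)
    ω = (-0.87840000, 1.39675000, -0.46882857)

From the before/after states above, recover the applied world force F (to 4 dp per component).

v₁ − v₀ = (-0.02600000, 0.02500000, -0.01300000)
m·(v₁−v₀)/dt = (-2.6000, 2.5000, -1.3000)

F = (-2.6000, 2.5000, -1.3000)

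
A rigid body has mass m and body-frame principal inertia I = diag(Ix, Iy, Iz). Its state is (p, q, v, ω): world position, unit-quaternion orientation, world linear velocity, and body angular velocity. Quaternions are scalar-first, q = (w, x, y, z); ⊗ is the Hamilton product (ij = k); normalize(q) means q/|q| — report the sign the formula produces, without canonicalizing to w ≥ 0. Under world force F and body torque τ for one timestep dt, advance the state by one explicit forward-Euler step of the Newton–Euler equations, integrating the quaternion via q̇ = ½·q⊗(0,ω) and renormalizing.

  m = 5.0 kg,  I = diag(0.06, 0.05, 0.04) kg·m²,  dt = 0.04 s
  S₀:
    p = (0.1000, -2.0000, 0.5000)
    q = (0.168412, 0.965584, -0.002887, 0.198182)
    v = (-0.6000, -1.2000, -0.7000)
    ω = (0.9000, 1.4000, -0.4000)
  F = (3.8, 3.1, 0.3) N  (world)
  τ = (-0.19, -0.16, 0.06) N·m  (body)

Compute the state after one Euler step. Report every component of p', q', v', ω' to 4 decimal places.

precession coupling ω×(Iω) = (0.0056, -0.0072, -0.0126)
(τ − ω×Iω)/I = (-3.2600, -3.0560, 1.8150)
ω + α·dt = (0.7696, 1.2778, -0.3274)
2q̇ = q⊗(0,ω) = (-0.7857110, -0.1247292, 0.8003742, 1.2870511)
updated quaternion q' = (0.1526, 0.9625, 0.0131, 0.2238)
a = F/m = (0.7600, 0.6200, 0.0600)
new position p' = (0.0760, -2.0480, 0.4720)
v + (F/m)dt = (-0.5696, -1.1752, -0.6976)

p' = (0.0760, -2.0480, 0.4720)
q' = (0.1526, 0.9625, 0.0131, 0.2238)
v' = (-0.5696, -1.1752, -0.6976)
ω' = (0.7696, 1.2778, -0.3274)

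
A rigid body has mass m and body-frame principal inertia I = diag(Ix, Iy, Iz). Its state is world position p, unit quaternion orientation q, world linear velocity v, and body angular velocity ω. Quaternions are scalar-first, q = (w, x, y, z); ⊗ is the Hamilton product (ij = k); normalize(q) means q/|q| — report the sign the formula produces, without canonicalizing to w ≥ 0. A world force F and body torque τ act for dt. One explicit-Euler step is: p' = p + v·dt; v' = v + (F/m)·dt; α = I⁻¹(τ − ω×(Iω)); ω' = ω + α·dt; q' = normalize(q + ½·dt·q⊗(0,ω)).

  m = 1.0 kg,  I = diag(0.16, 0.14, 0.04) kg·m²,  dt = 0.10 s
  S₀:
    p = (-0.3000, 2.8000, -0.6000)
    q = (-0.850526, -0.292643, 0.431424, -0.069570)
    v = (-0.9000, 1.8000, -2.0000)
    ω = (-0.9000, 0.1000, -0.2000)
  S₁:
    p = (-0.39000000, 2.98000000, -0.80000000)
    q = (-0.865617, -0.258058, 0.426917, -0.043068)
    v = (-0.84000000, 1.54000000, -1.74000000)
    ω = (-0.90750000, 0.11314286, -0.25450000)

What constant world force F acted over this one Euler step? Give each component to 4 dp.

Δv = v₁−v₀ = (0.06000000, -0.26000000, 0.26000000)
F = m·Δv/dt = (0.6000, -2.6000, 2.6000)

F = (0.6000, -2.6000, 2.6000)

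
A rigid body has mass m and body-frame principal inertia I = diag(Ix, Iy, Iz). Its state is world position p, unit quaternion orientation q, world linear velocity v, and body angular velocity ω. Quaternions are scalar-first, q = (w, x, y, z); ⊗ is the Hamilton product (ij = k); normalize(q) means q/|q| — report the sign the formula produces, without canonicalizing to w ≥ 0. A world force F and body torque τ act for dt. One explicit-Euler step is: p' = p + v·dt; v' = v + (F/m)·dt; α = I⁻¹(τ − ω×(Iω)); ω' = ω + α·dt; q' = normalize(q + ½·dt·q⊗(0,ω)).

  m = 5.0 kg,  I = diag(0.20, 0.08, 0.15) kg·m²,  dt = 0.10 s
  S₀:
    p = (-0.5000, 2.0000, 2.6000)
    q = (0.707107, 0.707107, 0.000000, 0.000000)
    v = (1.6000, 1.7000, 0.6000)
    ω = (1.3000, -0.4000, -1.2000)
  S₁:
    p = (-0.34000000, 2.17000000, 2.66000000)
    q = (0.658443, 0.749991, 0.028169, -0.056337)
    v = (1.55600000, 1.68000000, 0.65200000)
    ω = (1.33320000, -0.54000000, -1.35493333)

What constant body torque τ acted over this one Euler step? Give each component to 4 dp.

τ = (0.1000, -0.1900, -0.1700)

rate change Δω = (0.03320000, -0.14000000, -0.15493333)
gyro term ω₀×Iω₀ = (0.0336, -0.0780, 0.0624)
τ = I·(Δω/dt) + ω₀×(Iω₀) = (0.1000, -0.1900, -0.1700)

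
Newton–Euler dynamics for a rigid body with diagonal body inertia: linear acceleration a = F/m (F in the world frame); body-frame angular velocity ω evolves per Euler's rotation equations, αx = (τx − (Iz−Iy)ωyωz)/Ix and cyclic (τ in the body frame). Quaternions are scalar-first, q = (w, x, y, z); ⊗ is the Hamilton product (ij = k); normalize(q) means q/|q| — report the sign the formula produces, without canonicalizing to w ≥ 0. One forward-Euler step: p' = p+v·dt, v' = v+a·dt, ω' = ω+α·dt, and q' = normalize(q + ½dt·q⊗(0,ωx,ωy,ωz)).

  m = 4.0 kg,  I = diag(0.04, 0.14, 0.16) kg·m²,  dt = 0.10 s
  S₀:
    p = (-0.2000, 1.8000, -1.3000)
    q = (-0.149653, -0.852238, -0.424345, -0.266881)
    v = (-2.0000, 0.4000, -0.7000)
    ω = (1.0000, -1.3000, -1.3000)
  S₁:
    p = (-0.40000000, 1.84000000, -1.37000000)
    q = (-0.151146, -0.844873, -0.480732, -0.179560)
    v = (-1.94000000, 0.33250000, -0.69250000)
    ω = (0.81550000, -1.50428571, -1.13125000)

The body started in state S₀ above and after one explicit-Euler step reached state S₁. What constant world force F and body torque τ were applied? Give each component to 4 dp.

v₁ − v₀ = (0.06000000, -0.06750000, 0.00750000)
F = m·Δv/dt = (2.4000, -2.7000, 0.3000)
ω₁ − ω₀ = (-0.18450000, -0.20428571, 0.16875000)
gyro term ω₀×Iω₀ = (0.0338, 0.1560, -0.1300)
applied torque τ = (-0.0400, -0.1300, 0.1400)

F = (2.4000, -2.7000, 0.3000)
τ = (-0.0400, -0.1300, 0.1400)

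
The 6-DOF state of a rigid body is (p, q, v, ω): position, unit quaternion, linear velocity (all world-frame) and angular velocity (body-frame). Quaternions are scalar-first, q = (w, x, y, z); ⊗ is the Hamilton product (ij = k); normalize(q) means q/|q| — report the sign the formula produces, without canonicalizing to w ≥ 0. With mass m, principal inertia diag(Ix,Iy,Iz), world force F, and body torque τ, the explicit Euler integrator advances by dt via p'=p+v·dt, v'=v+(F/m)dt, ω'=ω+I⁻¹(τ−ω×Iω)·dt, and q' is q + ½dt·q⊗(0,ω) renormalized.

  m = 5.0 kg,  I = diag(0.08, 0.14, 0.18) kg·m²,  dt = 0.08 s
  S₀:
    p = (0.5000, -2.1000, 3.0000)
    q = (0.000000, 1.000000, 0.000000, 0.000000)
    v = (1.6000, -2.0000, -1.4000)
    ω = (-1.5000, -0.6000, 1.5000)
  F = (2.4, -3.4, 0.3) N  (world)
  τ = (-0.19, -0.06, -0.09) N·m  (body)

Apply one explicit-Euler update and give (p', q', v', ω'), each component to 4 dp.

p' = (0.6280, -2.2600, 2.8880)
q' = (0.0598, 0.9961, -0.0598, -0.0239)
v' = (1.6384, -2.0544, -1.3952)
ω' = (-1.6540, -0.7629, 1.4360)

p' = p + v·dt = (0.6280, -2.2600, 2.8880)
new velocity v' = (1.6384, -2.0544, -1.3952)
α = I⁻¹(τ − ω×Iω) = (-1.9250, -2.0357, -0.8000)
ω + α·dt = (-1.6540, -0.7629, 1.4360)
2q̇ = q⊗(0,ω) = (1.5000000, 0.0000000, -1.5000000, -0.6000000)
q + ½dt·q⊗(0,ω), renormalized = (0.0598, 0.9961, -0.0598, -0.0239)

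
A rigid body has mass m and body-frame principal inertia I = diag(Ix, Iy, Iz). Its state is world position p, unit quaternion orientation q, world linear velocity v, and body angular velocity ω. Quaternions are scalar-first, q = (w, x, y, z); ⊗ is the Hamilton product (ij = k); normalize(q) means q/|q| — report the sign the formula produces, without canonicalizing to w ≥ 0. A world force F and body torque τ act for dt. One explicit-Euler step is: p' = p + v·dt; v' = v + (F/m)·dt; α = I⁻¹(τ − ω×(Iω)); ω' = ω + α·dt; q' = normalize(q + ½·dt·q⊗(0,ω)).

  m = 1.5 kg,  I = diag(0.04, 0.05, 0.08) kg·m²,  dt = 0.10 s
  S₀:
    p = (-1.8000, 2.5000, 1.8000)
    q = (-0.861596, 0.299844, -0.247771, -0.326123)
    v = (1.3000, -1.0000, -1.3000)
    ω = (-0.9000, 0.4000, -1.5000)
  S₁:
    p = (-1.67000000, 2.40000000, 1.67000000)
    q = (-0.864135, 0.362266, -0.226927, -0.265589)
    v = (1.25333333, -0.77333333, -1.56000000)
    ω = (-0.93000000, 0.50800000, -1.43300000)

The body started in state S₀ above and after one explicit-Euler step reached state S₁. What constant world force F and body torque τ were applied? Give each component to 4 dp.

rate change Δω = (-0.03000000, 0.10800000, 0.06700000)
ω₀×(Iω₀) = (-0.0180, -0.0540, -0.0036)
I·α + gyro = (-0.0300, 0.0000, 0.0500)
Δv = v₁−v₀ = (-0.04666667, 0.22666667, -0.26000000)
applied force F = (-0.7000, 3.4000, -3.9000)

F = (-0.7000, 3.4000, -3.9000)
τ = (-0.0300, 0.0000, 0.0500)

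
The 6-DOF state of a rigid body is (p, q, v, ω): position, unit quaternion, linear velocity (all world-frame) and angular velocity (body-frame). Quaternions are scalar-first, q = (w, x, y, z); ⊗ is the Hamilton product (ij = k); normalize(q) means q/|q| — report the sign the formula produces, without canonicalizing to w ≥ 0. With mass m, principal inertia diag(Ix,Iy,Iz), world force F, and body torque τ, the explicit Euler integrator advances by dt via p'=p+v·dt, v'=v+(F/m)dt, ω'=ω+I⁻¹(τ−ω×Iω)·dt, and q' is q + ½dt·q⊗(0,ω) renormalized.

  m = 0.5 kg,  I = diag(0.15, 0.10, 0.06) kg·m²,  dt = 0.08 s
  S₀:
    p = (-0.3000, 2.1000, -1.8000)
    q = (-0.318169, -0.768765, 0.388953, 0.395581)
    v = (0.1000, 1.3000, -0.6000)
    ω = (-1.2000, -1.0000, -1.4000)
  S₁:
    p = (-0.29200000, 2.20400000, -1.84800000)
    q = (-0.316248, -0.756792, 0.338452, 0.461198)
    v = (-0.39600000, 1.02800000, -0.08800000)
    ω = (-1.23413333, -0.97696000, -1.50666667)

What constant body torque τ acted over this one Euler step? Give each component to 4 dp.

τ = (-0.1200, 0.1800, -0.1400)

Δω = ω₁−ω₀ = (-0.03413333, 0.02304000, -0.10666667)
applied torque τ = (-0.1200, 0.1800, -0.1400)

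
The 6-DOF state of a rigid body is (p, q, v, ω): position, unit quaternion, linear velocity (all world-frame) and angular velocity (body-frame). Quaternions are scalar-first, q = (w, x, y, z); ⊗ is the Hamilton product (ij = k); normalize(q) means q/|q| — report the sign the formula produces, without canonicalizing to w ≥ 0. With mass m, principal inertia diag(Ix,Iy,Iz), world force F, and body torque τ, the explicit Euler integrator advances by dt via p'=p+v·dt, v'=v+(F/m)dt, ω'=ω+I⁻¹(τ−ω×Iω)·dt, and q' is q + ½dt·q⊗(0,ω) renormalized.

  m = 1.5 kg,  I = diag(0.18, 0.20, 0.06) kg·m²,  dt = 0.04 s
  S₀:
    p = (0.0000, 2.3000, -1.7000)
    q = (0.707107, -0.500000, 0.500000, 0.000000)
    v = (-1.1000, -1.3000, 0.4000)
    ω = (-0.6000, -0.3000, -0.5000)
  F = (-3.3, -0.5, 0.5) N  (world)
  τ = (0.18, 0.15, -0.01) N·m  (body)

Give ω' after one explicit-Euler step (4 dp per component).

precession coupling ω×(Iω) = (-0.0210, 0.0360, 0.0036)
angular accel α = (1.1167, 0.5700, -0.2267)
ω' = ω + α·dt = (-0.5553, -0.2772, -0.5091)

ω' = (-0.5553, -0.2772, -0.5091)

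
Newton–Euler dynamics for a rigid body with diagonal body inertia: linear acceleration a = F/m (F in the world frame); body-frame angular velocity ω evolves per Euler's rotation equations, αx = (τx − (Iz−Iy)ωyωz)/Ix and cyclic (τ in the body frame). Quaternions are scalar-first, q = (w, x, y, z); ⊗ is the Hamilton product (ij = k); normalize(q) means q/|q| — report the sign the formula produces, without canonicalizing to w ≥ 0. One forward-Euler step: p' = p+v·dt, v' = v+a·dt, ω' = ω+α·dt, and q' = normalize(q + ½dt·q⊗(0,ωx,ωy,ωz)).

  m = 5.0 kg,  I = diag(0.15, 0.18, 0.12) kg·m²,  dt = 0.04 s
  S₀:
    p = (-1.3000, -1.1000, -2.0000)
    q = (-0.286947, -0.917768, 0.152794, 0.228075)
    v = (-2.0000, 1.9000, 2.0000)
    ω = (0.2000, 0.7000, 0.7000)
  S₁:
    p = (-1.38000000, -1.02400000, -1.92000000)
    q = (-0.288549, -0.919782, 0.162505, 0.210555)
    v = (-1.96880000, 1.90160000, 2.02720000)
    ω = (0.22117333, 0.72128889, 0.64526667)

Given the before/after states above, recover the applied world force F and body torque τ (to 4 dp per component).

F = (3.9000, 0.2000, 3.4000)
τ = (0.0500, 0.1000, -0.1600)

ω₁ − ω₀ = (0.02117333, 0.02128889, -0.05473333)
I·α + gyro = (0.0500, 0.1000, -0.1600)
v₁ − v₀ = (0.03120000, 0.00160000, 0.02720000)
m·(v₁−v₀)/dt = (3.9000, 0.2000, 3.4000)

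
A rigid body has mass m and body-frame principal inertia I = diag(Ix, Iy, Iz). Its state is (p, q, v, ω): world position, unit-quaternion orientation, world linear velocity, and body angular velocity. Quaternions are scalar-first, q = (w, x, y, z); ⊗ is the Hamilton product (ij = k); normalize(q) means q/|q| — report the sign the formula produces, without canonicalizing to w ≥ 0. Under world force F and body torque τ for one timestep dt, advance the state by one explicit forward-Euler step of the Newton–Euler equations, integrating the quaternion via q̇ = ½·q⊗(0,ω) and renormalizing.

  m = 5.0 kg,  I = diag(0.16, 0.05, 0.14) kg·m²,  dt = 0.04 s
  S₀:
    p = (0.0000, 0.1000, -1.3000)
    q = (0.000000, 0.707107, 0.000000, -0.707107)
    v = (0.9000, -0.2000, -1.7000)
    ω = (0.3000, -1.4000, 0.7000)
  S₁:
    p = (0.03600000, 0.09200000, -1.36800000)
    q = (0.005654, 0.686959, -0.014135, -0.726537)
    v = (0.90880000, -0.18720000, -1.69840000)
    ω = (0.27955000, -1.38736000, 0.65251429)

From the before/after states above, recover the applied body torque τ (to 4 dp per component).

τ = (-0.1700, 0.0200, -0.1200)

ω₁ − ω₀ = (-0.02045000, 0.01264000, -0.04748571)
gyro term ω₀×Iω₀ = (-0.0882, 0.0042, 0.0462)
I·α + gyro = (-0.1700, 0.0200, -0.1200)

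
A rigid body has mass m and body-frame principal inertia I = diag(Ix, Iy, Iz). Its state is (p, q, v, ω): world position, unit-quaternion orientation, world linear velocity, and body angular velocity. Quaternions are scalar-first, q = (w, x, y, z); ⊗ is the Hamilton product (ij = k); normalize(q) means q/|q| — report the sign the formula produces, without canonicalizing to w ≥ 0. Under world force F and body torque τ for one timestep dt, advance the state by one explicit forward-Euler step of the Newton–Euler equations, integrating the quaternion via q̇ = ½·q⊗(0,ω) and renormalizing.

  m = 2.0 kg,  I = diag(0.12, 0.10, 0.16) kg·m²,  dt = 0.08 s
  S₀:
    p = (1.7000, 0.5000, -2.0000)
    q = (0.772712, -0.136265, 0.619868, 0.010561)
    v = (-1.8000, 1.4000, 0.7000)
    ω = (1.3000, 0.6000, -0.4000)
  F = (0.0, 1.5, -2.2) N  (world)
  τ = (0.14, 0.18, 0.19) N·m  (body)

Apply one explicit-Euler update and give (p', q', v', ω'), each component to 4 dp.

gyro term ω×Iω = (-0.0144, 0.0208, -0.0156)
(τ − ω×Iω)/I = (1.2867, 1.5920, 1.2850)
ω' = ω + α·dt = (1.4029, 0.7274, -0.2972)
2q̇ = q⊗(0,ω) = (-0.1905519, 0.7502418, 0.4228505, -1.1966722)
q + ½dt·q⊗(0,ω), renormalized = (0.7637, -0.1061, 0.6357, -0.0372)
new position p' = (1.5560, 0.6120, -1.9440)
v + (F/m)dt = (-1.8000, 1.4600, 0.6120)

p' = (1.5560, 0.6120, -1.9440)
q' = (0.7637, -0.1061, 0.6357, -0.0372)
v' = (-1.8000, 1.4600, 0.6120)
ω' = (1.4029, 0.7274, -0.2972)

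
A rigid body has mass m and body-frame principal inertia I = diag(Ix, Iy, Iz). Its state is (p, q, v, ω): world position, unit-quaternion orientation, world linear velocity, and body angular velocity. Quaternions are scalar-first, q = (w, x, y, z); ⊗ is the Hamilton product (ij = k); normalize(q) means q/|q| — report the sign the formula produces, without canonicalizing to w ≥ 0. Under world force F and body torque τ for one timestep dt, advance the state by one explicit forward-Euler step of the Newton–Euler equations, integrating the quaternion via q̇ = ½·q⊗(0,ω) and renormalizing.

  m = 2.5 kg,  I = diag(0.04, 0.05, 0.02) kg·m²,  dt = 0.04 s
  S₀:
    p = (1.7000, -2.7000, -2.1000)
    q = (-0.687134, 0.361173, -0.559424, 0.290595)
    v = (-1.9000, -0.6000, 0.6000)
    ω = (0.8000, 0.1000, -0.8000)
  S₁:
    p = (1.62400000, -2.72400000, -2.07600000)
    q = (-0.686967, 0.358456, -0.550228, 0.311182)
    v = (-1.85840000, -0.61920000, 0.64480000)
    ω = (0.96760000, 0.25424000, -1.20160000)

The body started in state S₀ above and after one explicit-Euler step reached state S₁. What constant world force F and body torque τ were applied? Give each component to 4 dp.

Δv = v₁−v₀ = (0.04160000, -0.01920000, 0.04480000)
m·(v₁−v₀)/dt = (2.6000, -1.2000, 2.8000)
ω₁ − ω₀ = (0.16760000, 0.15424000, -0.40160000)
ω₀×(Iω₀) = (0.0024, -0.0128, 0.0008)
I·α + gyro = (0.1700, 0.1800, -0.2000)

F = (2.6000, -1.2000, 2.8000)
τ = (0.1700, 0.1800, -0.2000)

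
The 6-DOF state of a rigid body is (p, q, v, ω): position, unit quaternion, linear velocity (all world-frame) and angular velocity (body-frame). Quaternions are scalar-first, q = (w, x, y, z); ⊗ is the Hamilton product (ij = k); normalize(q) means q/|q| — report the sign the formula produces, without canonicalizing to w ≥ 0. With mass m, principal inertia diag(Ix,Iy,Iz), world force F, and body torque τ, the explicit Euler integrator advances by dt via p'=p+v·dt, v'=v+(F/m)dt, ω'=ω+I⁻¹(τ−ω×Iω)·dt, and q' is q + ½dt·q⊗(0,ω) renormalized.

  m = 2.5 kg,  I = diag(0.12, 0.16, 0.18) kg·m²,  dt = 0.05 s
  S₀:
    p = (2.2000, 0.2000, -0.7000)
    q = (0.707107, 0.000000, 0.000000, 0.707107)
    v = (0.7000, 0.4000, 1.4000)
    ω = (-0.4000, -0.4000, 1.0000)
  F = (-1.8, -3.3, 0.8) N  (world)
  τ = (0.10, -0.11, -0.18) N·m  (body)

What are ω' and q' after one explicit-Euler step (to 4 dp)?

gyro term ω×Iω = (-0.0080, 0.0240, 0.0064)
α = I⁻¹(τ − ω×Iω) = (0.9000, -0.8375, -1.0356)
new body rate ω' = (-0.3550, -0.4419, 0.9482)
q⊗(0,ω) = (-0.7071070, 0.0000000, -0.5656856, 0.7071070)
q + ½dt·q⊗(0,ω), renormalized = (0.6891, 0.0000, -0.0141, 0.7245)

ω' = (-0.3550, -0.4419, 0.9482)
q' = (0.6891, 0.0000, -0.0141, 0.7245)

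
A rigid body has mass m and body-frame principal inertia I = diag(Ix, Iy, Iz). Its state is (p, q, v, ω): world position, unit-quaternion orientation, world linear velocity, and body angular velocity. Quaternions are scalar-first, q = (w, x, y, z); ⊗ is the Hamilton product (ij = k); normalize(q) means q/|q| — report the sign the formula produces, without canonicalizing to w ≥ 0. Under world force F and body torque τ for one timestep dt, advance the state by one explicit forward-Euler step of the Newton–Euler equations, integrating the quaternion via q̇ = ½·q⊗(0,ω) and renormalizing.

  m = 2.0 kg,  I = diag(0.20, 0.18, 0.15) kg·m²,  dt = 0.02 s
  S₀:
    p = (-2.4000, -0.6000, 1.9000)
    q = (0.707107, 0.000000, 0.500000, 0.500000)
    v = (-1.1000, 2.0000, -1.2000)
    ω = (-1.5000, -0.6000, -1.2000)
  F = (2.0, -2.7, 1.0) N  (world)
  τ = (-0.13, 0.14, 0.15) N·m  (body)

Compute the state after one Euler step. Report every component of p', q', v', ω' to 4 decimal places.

linear accel F/m = (1.0000, -1.3500, 0.5000)
p' = p + v·dt = (-2.4220, -0.5600, 1.8760)
v' = v + a·dt = (-1.0800, 1.9730, -1.1900)
(τ − ω×Iω)/I = (-0.5420, 0.2778, 1.1200)
ω' = ω + α·dt = (-1.5108, -0.5944, -1.1776)
2q̇ = q⊗(0,ω) = (0.9000000, -1.3606605, -1.1742642, -0.0985284)
q + ½dt·q⊗(0,ω), renormalized = (0.7160, -0.0136, 0.4882, 0.4989)

p' = (-2.4220, -0.5600, 1.8760)
q' = (0.7160, -0.0136, 0.4882, 0.4989)
v' = (-1.0800, 1.9730, -1.1900)
ω' = (-1.5108, -0.5944, -1.1776)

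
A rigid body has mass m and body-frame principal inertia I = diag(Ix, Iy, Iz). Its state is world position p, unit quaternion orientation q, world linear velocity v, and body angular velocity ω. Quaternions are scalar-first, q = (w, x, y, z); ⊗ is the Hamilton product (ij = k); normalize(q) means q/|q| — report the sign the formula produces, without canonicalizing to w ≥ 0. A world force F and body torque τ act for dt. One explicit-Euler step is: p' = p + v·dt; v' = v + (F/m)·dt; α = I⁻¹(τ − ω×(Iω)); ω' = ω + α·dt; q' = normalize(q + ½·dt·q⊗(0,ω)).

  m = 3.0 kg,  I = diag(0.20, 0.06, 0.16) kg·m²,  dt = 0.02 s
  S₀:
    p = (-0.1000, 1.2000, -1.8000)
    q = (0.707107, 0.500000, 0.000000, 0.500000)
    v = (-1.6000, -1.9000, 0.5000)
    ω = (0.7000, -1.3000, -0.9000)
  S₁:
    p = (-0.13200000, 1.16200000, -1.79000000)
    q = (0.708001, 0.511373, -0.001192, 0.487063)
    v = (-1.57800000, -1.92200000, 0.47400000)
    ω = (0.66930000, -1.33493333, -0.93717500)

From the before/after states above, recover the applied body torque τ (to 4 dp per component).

τ = (-0.1900, -0.1300, -0.1700)

rate change Δω = (-0.03070000, -0.03493333, -0.03717500)
I·α + gyro = (-0.1900, -0.1300, -0.1700)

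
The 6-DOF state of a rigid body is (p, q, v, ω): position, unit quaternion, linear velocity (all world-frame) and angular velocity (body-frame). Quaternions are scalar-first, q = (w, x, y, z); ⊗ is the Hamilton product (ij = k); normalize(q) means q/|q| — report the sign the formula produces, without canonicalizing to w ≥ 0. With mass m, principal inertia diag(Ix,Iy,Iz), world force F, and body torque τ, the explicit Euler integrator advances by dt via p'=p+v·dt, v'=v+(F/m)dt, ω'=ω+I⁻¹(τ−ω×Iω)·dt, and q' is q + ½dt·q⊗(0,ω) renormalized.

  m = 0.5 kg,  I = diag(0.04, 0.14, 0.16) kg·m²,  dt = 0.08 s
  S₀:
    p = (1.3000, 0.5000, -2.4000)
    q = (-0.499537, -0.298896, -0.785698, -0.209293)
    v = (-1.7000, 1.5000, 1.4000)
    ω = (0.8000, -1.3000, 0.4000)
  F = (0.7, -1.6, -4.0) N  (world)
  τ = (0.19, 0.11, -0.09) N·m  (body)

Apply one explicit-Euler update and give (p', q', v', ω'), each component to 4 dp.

p' = (1.1640, 0.6200, -2.2880)
q' = (-0.5264, -0.3377, -0.7601, -0.1762)
v' = (-1.5880, 1.2440, 0.7600)
ω' = (1.2008, -1.2152, 0.4070)

linear accel F/m = (1.4000, -3.2000, -8.0000)
p + v·dt = (1.1640, 0.6200, -2.2880)
v' = v + a·dt = (-1.5880, 1.2440, 0.7600)
precession coupling ω×(Iω) = (-0.0104, -0.0384, -0.1040)
angular accel α = (5.0100, 1.0600, 0.0875)
ω + α·dt = (1.2008, -1.2152, 0.4070)
2q̇ = q⊗(0,ω) = (-0.6985734, -0.9859897, 0.6015221, 0.8173084)
q' = normalize(q + ½dt·q⊗(0,ω)) = (-0.5264, -0.3377, -0.7601, -0.1762)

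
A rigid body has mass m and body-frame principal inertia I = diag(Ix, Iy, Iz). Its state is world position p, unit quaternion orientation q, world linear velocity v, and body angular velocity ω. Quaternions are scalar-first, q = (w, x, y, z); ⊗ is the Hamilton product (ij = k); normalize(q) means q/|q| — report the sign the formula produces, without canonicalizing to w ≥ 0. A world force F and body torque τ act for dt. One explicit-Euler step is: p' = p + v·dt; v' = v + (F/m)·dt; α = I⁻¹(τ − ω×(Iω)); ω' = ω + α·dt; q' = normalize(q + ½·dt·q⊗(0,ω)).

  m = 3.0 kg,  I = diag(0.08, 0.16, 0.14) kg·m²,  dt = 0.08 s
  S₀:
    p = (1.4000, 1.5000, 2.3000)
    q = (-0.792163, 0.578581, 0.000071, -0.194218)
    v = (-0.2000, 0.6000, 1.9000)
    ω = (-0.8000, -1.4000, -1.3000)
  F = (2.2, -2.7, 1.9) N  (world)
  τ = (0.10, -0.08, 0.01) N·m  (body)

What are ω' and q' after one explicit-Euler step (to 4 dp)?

precession coupling ω×(Iω) = (-0.0364, -0.0624, 0.0896)
(τ − ω×Iω)/I = (1.7050, -0.1100, -0.5686)
new body rate ω' = (-0.6636, -1.4088, -1.3455)
2q̇ = q⊗(0,ω) = (0.2104808, 0.3617329, 2.0165579, 0.2198553)
q' = normalize(q + ½dt·q⊗(0,ω)) = (-0.7811, 0.5910, 0.0805, -0.1848)

ω' = (-0.6636, -1.4088, -1.3455)
q' = (-0.7811, 0.5910, 0.0805, -0.1848)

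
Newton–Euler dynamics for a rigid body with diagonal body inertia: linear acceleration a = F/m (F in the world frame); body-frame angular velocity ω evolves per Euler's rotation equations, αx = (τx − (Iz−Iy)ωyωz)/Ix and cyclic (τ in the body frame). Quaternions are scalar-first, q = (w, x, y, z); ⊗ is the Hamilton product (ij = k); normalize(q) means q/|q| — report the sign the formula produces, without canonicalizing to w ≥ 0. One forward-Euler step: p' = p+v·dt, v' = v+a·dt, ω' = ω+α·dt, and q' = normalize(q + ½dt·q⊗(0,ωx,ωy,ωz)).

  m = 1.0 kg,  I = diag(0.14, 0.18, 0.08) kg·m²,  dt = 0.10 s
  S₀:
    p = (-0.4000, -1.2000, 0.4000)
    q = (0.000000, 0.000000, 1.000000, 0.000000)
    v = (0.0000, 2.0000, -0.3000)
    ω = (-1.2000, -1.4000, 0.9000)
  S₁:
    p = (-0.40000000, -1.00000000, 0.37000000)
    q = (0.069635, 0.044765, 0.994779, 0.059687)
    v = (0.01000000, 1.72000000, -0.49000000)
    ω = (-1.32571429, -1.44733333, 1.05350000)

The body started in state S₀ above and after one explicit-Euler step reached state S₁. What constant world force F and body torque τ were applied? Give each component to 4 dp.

ω₁ − ω₀ = (-0.12571429, -0.04733333, 0.15350000)
applied torque τ = (-0.0500, -0.1500, 0.1900)
Δv = v₁−v₀ = (0.01000000, -0.28000000, -0.19000000)
applied force F = (0.1000, -2.8000, -1.9000)

F = (0.1000, -2.8000, -1.9000)
τ = (-0.0500, -0.1500, 0.1900)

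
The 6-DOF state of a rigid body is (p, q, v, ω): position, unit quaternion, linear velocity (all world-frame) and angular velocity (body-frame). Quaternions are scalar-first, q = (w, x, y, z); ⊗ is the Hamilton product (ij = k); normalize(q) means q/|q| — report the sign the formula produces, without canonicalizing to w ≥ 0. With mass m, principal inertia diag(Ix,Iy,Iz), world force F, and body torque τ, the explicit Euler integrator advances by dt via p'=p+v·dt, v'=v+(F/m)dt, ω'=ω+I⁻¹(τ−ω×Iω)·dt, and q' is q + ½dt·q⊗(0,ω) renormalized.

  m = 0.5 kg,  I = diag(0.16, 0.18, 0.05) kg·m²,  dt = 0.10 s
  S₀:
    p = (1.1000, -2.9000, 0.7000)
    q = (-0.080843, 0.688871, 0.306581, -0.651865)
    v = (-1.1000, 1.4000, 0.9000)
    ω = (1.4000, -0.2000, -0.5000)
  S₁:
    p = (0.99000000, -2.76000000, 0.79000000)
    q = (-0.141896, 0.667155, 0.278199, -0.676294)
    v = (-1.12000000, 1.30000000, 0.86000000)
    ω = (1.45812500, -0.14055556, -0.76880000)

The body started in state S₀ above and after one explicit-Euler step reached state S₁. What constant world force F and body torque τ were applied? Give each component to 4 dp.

F = (-0.1000, -0.5000, -0.2000)
τ = (0.0800, 0.0300, -0.1400)

ω₁ − ω₀ = (0.05812500, 0.05944444, -0.26880000)
ω₀×(Iω₀) = (-0.0130, -0.0770, -0.0056)
applied torque τ = (0.0800, 0.0300, -0.1400)
velocity change Δv = (-0.02000000, -0.10000000, -0.04000000)
applied force F = (-0.1000, -0.5000, -0.2000)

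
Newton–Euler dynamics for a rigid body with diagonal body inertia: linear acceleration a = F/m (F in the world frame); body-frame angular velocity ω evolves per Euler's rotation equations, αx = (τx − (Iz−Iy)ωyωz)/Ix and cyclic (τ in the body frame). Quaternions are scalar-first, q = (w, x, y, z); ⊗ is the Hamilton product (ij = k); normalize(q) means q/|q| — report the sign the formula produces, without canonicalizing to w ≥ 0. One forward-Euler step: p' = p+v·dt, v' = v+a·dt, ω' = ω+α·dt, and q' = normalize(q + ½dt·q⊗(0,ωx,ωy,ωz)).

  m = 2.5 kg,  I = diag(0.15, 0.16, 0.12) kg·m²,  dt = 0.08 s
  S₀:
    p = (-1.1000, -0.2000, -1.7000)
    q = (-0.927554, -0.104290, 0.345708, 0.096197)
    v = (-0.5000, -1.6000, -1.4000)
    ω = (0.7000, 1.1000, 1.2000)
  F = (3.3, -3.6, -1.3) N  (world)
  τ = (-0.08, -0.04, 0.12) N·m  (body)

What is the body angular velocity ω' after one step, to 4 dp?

ω' = (0.6855, 1.0674, 1.2749)

angular accel α = (-0.1813, -0.4075, 0.9358)
ω + α·dt = (0.6855, 1.0674, 1.2749)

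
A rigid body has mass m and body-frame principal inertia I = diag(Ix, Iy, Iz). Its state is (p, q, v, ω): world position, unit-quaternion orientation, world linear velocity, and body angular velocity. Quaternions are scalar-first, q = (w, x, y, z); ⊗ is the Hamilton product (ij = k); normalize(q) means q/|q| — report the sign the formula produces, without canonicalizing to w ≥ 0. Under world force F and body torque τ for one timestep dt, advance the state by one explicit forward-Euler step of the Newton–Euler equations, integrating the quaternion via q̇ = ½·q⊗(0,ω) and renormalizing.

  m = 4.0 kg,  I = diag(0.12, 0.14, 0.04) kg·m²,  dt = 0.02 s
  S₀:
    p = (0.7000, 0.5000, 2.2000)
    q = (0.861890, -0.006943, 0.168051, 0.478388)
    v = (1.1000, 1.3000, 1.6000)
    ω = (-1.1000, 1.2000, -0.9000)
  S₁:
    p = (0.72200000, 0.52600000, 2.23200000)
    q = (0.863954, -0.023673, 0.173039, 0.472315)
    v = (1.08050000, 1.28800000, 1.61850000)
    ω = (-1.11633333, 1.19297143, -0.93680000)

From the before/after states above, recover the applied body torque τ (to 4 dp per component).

rate change Δω = (-0.01633333, -0.00702857, -0.03680000)
precession coupling = (0.1080, 0.0792, -0.0264)
τ = I·(Δω/dt) + ω₀×(Iω₀) = (0.0100, 0.0300, -0.1000)

τ = (0.0100, 0.0300, -0.1000)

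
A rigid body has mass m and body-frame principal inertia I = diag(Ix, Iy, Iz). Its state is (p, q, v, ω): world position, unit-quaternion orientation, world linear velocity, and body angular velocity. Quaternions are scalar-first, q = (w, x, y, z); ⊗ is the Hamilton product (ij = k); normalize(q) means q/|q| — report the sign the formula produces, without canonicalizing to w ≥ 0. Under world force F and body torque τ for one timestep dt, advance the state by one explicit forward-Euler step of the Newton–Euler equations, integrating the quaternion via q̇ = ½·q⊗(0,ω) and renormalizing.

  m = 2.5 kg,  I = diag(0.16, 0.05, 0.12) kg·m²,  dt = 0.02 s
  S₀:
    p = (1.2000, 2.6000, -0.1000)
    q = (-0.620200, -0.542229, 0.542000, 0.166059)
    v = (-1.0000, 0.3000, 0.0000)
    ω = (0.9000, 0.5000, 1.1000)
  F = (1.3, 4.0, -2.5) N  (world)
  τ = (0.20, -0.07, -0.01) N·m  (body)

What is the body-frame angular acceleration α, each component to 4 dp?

α = (1.0094, -2.1920, 0.3292)

precession coupling ω×(Iω) = (0.0385, 0.0396, -0.0495)
(τ − ω×Iω)/I = (1.0094, -2.1920, 0.3292)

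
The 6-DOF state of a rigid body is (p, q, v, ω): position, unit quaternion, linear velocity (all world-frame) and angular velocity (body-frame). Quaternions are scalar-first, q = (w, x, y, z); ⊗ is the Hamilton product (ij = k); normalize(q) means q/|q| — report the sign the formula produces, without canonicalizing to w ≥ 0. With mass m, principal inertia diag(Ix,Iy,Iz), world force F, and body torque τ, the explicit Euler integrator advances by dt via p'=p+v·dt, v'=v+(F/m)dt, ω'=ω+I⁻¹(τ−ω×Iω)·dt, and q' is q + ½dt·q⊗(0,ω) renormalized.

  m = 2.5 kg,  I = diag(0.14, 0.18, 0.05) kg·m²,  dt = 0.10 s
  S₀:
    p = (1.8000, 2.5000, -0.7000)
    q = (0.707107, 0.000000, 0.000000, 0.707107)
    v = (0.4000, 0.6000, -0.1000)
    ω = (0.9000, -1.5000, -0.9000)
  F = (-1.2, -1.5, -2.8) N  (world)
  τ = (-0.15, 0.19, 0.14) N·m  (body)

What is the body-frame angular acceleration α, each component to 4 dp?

precession coupling ω×(Iω) = (-0.1755, -0.0729, -0.0540)
angular accel α = (0.1821, 1.4606, 3.8800)

α = (0.1821, 1.4606, 3.8800)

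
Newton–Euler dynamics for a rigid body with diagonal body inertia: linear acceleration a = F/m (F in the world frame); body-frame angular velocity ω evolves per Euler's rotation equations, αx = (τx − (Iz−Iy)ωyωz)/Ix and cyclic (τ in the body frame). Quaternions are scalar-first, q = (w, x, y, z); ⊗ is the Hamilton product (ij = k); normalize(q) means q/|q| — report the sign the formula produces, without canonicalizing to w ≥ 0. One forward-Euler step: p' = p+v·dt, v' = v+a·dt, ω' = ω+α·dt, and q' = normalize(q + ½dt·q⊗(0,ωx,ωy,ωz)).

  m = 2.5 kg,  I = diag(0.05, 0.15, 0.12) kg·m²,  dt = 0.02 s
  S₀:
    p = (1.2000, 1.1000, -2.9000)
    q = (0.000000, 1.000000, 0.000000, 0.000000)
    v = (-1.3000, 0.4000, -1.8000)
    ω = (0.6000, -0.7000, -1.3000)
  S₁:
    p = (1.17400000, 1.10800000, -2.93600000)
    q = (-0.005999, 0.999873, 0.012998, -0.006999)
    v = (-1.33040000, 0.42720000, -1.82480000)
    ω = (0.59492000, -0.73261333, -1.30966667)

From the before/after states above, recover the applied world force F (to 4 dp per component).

velocity change Δv = (-0.03040000, 0.02720000, -0.02480000)
F = m·Δv/dt = (-3.8000, 3.4000, -3.1000)

F = (-3.8000, 3.4000, -3.1000)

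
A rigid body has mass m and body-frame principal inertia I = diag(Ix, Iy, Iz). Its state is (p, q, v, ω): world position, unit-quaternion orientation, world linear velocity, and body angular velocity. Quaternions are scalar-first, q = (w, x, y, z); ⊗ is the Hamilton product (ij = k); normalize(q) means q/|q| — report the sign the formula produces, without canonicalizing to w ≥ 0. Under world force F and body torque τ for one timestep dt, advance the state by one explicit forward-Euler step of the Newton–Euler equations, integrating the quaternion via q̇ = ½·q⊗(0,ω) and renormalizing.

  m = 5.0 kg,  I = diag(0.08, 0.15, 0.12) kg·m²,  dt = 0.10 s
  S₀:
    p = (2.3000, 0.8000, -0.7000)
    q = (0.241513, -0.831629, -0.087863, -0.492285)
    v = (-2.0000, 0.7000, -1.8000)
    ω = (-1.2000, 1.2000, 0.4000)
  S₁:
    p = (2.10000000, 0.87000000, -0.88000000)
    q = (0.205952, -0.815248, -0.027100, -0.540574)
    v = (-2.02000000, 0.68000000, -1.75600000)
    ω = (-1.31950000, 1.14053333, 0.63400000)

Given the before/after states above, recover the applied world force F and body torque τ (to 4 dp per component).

ω₁ − ω₀ = (-0.11950000, -0.05946667, 0.23400000)
ω₀×(Iω₀) = (-0.0144, 0.0192, -0.1008)
τ = I·(Δω/dt) + ω₀×(Iω₀) = (-0.1100, -0.0700, 0.1800)
v₁ − v₀ = (-0.02000000, -0.02000000, 0.04400000)
F = m·Δv/dt = (-1.0000, -1.0000, 2.2000)

F = (-1.0000, -1.0000, 2.2000)
τ = (-0.1100, -0.0700, 0.1800)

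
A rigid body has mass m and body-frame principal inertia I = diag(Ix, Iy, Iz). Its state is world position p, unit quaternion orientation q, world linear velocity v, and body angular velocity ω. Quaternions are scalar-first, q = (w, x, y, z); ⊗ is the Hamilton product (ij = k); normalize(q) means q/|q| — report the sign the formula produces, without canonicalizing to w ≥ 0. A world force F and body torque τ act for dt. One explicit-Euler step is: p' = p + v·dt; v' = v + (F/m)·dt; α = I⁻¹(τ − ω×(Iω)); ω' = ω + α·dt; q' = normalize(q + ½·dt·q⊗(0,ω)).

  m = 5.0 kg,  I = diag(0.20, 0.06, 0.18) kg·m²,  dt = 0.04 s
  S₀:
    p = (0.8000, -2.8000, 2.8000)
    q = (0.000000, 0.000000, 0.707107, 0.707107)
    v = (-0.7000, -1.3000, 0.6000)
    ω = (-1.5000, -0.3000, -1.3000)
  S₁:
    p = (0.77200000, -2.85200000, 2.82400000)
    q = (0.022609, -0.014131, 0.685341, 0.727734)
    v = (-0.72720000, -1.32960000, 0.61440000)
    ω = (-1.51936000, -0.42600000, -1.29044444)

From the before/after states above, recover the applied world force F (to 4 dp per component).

velocity change Δv = (-0.02720000, -0.02960000, 0.01440000)
applied force F = (-3.4000, -3.7000, 1.8000)

F = (-3.4000, -3.7000, 1.8000)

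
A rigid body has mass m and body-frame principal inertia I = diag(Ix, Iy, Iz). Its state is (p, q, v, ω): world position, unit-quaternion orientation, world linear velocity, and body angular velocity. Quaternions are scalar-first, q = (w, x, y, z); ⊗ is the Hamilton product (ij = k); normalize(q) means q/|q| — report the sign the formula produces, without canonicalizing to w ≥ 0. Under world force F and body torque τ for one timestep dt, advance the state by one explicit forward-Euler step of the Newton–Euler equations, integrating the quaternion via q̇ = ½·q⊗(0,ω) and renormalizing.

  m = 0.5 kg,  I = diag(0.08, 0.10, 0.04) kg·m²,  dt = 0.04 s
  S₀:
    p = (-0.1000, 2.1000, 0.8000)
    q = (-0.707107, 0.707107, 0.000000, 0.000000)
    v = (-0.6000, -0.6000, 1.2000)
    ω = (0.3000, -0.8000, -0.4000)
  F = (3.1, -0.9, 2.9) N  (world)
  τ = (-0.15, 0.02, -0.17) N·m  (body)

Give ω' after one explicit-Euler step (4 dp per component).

ω' = (0.2346, -0.7901, -0.5652)

ω×(Iω) gyroscopic = (-0.0192, -0.0048, -0.0048)
angular accel α = (-1.6350, 0.2480, -4.1300)
new body rate ω' = (0.2346, -0.7901, -0.5652)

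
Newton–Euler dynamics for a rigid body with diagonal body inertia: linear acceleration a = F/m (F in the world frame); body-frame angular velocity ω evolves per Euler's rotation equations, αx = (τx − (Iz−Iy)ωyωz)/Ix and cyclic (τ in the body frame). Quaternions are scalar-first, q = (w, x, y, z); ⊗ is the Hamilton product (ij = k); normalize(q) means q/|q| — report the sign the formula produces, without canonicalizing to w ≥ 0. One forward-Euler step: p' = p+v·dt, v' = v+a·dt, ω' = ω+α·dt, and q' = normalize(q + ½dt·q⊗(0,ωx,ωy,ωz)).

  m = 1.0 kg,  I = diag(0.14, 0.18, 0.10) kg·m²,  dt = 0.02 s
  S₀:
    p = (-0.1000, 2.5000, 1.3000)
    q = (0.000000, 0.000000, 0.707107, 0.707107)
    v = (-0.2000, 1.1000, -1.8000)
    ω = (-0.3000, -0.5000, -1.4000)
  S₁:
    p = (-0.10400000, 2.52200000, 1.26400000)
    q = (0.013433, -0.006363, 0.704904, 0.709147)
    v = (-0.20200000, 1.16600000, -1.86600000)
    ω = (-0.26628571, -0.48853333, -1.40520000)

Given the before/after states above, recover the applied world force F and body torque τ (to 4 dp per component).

F = (-0.1000, 3.3000, -3.3000)
τ = (0.1800, 0.1200, -0.0200)

velocity change Δv = (-0.00200000, 0.06600000, -0.06600000)
F = m·Δv/dt = (-0.1000, 3.3000, -3.3000)
Δω = ω₁−ω₀ = (0.03371429, 0.01146667, -0.00520000)
applied torque τ = (0.1800, 0.1200, -0.0200)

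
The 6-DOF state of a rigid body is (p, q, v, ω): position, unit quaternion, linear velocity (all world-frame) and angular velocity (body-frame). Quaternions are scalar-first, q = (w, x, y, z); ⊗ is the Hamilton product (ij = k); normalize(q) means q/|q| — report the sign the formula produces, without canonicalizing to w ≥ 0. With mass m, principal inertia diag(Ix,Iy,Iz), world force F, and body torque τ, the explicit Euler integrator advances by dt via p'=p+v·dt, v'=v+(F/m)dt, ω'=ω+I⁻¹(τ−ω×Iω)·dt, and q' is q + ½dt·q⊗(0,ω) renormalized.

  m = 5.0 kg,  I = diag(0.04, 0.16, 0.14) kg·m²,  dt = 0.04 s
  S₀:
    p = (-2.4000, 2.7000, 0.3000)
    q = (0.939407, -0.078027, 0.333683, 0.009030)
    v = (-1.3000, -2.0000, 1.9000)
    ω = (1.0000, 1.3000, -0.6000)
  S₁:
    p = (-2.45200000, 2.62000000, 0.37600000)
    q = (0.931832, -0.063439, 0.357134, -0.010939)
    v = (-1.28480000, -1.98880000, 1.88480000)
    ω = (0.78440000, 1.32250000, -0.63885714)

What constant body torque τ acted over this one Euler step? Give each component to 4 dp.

Δω = ω₁−ω₀ = (-0.21560000, 0.02250000, -0.03885714)
gyro term ω₀×Iω₀ = (0.0156, 0.0600, 0.1560)
I·α + gyro = (-0.2000, 0.1500, 0.0200)

τ = (-0.2000, 0.1500, 0.0200)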